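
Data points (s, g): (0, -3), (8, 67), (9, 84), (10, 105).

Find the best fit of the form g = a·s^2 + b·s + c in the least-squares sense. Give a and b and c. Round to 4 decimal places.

a = 1.0332, b = 0.4381, c = -2.9920

The normal system MᵀM·[a, b, c]ᵀ = Mᵀg is [[20657, 2241, 245]; [2241, 245, 27]; [245, 27, 4]]·[a, b, c]ᵀ = [21592, 2342, 253]ᵀ.
Solving the 3×3 system (Gaussian elimination) gives a = 10045/9722, b = 4259/9722, c = -14544/4861.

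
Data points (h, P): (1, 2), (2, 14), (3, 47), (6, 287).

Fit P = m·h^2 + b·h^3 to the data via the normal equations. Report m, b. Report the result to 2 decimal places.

m = 2.12, b = 0.98

The normal system XᵀX·[m, b]ᵀ = XᵀP is [[1394, 8052]; [8052, 47450]]·[m, b]ᵀ = [10813, 63375]ᵀ.
Δ = 1394·47450 − 8052² = 1310596.
m = (10813·47450 − 8052·63375)/1310596 = 1390675/655298; b = (1394·63375 − 8052·10813)/1310596 = 639237/655298.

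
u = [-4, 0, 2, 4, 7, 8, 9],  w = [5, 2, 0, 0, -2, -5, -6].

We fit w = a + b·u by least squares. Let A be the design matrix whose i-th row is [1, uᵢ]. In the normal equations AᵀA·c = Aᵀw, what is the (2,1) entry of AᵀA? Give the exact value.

26

Row 2 ↔ basis u, column 1 ↔ basis 1, so (AᵀA)_{2,1} = Σᵢ u = (-4)·(1) + (0)·(1) + (2)·(1) + (4)·(1) + (7)·(1) + (8)·(1) + (9)·(1) = 26.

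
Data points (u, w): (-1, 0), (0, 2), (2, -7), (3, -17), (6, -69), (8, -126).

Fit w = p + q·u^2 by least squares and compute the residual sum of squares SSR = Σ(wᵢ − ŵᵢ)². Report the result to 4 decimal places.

SSR = 2.3026

Compute the Gram sums: Σ1 = 6, Σu^2 = 114, Σu^2·u^2 = 5490.
Right-hand side: Σw = -217, Σu^2·w = -10729.
Normal equations: [[6, 114]; [114, 5490]]·[p, q]ᵀ = [-217, -10729]ᵀ.
det = 6·5490 − 114² = 19944.
p = ((-217)·5490 − 114·(-10729))/19944 = 1324/831; q = (6·(-10729) − 114·(-217))/19944 = -1101/554.
Residuals: 655/1662, 338/831, -535/831, -1175/1662, 791/831, -334/831; SSR = 3827/1662.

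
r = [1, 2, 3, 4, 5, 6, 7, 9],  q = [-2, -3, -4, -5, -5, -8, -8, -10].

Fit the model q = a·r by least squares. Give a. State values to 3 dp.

AᵀA·[a]ᵀ = Aᵀq reads: 221·a = -259.
Hence a = -259 / 221 ≈ -1.17195.

a = -1.172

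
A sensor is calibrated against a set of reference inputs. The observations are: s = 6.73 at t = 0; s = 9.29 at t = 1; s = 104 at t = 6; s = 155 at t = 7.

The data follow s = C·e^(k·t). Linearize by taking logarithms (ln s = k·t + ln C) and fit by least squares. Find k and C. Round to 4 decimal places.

k = 0.4599, C = 6.3348

Taking logs, ln s = k·t + ln C, so regress ln s on t.
AᵀA = [[86.0000, 14.0000]; [14.0000, 4]], rhs = [65.3993, 13.8233]ᵀ  (here Σt = 14.0000, Σ(t)² = 86.0000, Σln s = 13.8233, Σt·ln s = 65.3993).
Solving (det = 148.0000): k = 0.45994, ln C = 1.84606, so C = exp(1.84606) = 6.33480.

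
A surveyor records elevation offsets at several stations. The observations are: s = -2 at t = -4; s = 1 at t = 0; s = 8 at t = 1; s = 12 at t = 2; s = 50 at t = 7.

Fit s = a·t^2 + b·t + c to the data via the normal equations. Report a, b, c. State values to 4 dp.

a = 0.4946, b = 3.2851, c = 2.9336

Setting ∂/∂a … = 0 gives: 2674·a + 288·b + 70·c = 2474;  288·a + 70·b + 6·c = 390;  70·a + 6·b + 5·c = 69.
(Σt^2·t^2 = 2674, Σt^2·t = 288, Σt^2 = 70, Σt·t = 70, Σt = 6, Σ1 = 5, Σt^2·s = 2474, Σt·s = 390, Σs = 69.)
Inverting the 3×3 Gram matrix, [a, b, c]ᵀ = [40042/80959, 265956/80959, 237499/80959]ᵀ.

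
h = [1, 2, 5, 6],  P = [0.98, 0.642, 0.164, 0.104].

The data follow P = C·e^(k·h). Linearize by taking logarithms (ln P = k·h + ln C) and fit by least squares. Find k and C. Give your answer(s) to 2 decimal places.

Linearized form: ln P = k·h + ln C. From the 4 transformed points,
AᵀA = [[66.0000, 14.0000]; [14.0000, 4]], rhs = [-23.5262, -4.5346]ᵀ  (here Σh = 14.0000, Σ(h)² = 66.0000, Σln P = -4.5346, Σh·ln P = -23.5262).
Δ = 66.0000·4 − (14.0000)² = 68.0000; k = (-23.5262·4 − 14.0000·-4.5346)/68.0000 = -0.45029, ln C = (66.0000·-4.5346 − 14.0000·-23.5262)/68.0000 = 0.44237, so C = exp(0.44237) = 1.55639.

k = -0.45, C = 1.56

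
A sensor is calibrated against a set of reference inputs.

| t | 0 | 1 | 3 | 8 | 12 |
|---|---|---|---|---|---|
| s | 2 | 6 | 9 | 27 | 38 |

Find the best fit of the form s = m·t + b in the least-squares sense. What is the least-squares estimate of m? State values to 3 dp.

Setting ∂/∂m … = 0 gives: 218·m + 24·b = 705;  24·m + 5·b = 82.
Δ = 218·5 − 24² = 514.
m = (705·5 − 24·82)/514 = 1557/514; b = (218·82 − 24·705)/514 = 478/257.

m = 3.029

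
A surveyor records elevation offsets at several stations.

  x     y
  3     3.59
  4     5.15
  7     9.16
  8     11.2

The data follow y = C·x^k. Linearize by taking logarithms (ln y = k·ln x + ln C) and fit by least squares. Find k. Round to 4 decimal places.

k = 1.1270

Taking logs, ln y = k·ln x + ln C, so regress ln y on ln x.
Over the data: Σln x = 6.5103, Σ(ln x)² = 11.2394, Σln y = 7.5479, Σln x·ln y = 13.0100.
Normal system: [[11.2394, 6.5103]; [6.5103, 4]]·[k, ln C]ᵀ = [13.0100, 7.5479]ᵀ.
Slope k = (n·Σln x·ln y − Σln x·Σln y)/(n·Σ(ln x)² − (Σln x)²) = (4·13.0100 − 6.5103·7.5479)/2.5742 = 1.12699; ln C = (Σln y − k·Σln x)/n = 0.05273.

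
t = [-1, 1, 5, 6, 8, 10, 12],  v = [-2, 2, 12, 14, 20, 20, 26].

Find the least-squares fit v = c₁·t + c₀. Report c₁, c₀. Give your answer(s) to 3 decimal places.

With design matrix A, AᵀA = [[371, 41]; [41, 7]] and Aᵀv = [820, 92]ᵀ.
Δ = 371·7 − 41² = 916.
c₁ = (820·7 − 41·92)/916 = 492/229; c₀ = (371·92 − 41·820)/916 = 128/229.

c₁ = 2.148, c₀ = 0.559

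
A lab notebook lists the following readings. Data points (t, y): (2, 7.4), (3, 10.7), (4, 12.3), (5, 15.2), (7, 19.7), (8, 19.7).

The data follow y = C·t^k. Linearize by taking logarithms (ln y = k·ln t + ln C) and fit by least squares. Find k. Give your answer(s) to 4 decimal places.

k = 0.7233

Linearized form: ln y = k·ln t + ln C. From the 6 transformed points,
XᵀX = [[14.3101, 8.8128]; [8.8128, 6]], rhs = [23.8481, 15.5639]ᵀ  (here Σln t = 8.8128, Σ(ln t)² = 14.3101, Σln y = 15.5639, Σln t·ln y = 23.8481).
Slope k = (n·Σln t·ln y − Σln t·Σln y)/(n·Σ(ln t)² − (Σln t)²) = (6·23.8481 − 8.8128·15.5639)/8.1947 = 0.72327; ln C = (Σln y − k·Σln t)/n = 1.53163.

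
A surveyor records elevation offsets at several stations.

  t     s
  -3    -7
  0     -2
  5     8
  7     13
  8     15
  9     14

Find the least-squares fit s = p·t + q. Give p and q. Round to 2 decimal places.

Sums needed: Σt·t = 228, Σt = 26, Σ1 = 6.
And Σt·s = 398, Σs = 41.
XᵀX·[p, q]ᵀ = Xᵀs becomes [[228, 26]; [26, 6]]·[p, q]ᵀ = [398, 41]ᵀ.
Eliminating q: 6·(row 1) − 26·(row 2) gives 692·p = 6·398 − 26·41 = 1322, so p = 661/346.
Then q = (41 − 26·(661/346))/6 = -250/173.

p = 1.91, q = -1.45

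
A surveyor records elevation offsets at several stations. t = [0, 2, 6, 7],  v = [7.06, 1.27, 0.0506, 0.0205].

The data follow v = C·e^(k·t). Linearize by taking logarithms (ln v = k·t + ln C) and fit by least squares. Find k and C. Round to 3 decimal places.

Let Y = ln v. Fitting Y = k·t + ln C by least squares:
Σt = 15.0000, Σ(t)² = 89.0000, Σln v = -4.6777, Σt·ln v = -44.6361.
Normal system: [[89.0000, 15.0000]; [15.0000, 4]]·[k, ln C]ᵀ = [-44.6361, -4.6777]ᵀ.
Δ = 89.0000·4 − (15.0000)² = 131.0000; k = (-44.6361·4 − 15.0000·-4.6777)/131.0000 = -0.82732, ln C = (89.0000·-4.6777 − 15.0000·-44.6361)/131.0000 = 1.93304, so C = exp(1.93304) = 6.91051.

k = -0.827, C = 6.911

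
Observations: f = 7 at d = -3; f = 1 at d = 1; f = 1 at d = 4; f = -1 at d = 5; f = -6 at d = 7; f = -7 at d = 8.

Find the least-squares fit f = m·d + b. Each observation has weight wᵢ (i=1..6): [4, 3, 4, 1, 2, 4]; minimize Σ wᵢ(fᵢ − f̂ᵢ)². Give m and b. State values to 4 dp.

Setting ∂/∂m … = 0 gives: 482·m + 58·b = -378;  58·m + 18·b = -6.
Eliminating b: 18·(row 1) − 58·(row 2) gives 5312·m = 18·(-378) − 58·(-6) = -6456, so m = -807/664.
Then b = ((-6) − 58·(-807/664))/18 = 2379/664.

m = -1.2154, b = 3.5828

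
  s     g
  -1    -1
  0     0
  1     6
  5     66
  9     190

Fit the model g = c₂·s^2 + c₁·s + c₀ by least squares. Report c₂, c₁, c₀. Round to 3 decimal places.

c₂ = 1.975, c₁ = 3.294, c₀ = 0.310

Normal-equation sums: Σs^2·s^2 = 7188, Σs^2·s = 854, Σs^2 = 108, Σs·s = 108, Σs = 14, Σ1 = 5.
For Mᵀg: Σs^2·g = 17045, Σs·g = 2047, Σg = 261.
MᵀM·[c₂, c₁, c₀]ᵀ = Mᵀg becomes [[7188, 854, 108]; [854, 108, 14]; [108, 14, 5]]·[c₂, c₁, c₀]ᵀ = [17045, 2047, 261]ᵀ.
Solving the 3×3 system (Gaussian elimination) gives c₂ = 147033/74438, c₁ = 35033/10634, c₀ = 11552/37219.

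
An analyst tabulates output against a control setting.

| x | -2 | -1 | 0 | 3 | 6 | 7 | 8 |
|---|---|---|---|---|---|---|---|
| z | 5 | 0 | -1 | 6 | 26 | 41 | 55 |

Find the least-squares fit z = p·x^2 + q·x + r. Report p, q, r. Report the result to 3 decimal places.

p = 1.000, q = -1.048, r = -1.277

Sums needed: Σx^2·x^2 = 7891, Σx^2·x = 1089, Σx^2 = 163, Σx·x = 163, Σx = 21, Σ1 = 7.
Moment sums: Σx^2·z = 6539, Σx·z = 891, Σz = 132.
MᵀM·[p, q, r]ᵀ = Mᵀz becomes [[7891, 1089, 163]; [1089, 163, 21]; [163, 21, 7]]·[p, q, r]ᵀ = [6539, 891, 132]ᵀ.
Row-reducing yields p = 3467/3468, q = -6059/5780, r = -5536/4335.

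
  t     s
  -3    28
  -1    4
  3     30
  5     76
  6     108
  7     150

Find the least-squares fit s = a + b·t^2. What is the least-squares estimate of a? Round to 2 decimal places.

Forming AᵀA = [[6, 129]; [129, 4485]] and Aᵀs = [396, 13664]ᵀ gives AᵀA·[a, b]ᵀ = Aᵀs.
Eliminating b: 4485·(row 1) − 129·(row 2) gives 10269·a = 4485·396 − 129·13664 = 13404, so a = 4468/3423.
Then b = (13664 − 129·(4468/3423))/4485 = 10300/3423.

a = 1.31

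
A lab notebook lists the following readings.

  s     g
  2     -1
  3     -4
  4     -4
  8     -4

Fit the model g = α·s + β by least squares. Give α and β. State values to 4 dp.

α = -0.3253, β = -1.8675

Normal-equation sums: Σs·s = 93, Σs = 17, Σ1 = 4.
For Aᵀg: Σs·g = -62, Σg = -13.
So AᵀA·[α, β]ᵀ = Aᵀg: [[93, 17]; [17, 4]]·[α, β]ᵀ = [-62, -13]ᵀ.
det = 93·4 − 17² = 83.
α = ((-62)·4 − 17·(-13))/83 = -27/83; β = (93·(-13) − 17·(-62))/83 = -155/83.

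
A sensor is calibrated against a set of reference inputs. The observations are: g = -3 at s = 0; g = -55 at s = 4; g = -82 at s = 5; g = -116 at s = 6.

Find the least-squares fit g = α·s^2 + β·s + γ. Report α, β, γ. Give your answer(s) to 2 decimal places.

α = -2.93, β = -1.20, γ = -3.02

Entries of XᵀX: Σs^2·s^2 = 2177, Σs^2·s = 405, Σs^2 = 77, Σs·s = 77, Σs = 15, Σ1 = 4.
For Xᵀg: Σs^2·g = -7106, Σs·g = -1326, Σg = -256.
Normal equations: [[2177, 405, 77]; [405, 77, 15]; [77, 15, 4]]·[α, β, γ]ᵀ = [-7106, -1326, -256]ᵀ.
Inverting the 3×3 Gram matrix, [α, β, γ]ᵀ = [-1323/451, -543/451, -1360/451]ᵀ.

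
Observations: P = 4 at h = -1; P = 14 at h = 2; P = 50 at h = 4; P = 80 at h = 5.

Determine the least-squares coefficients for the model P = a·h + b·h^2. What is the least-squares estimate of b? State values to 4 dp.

b = 3.2006

From the data, Σh·h = 46, Σh·h^2 = 196, Σh^2·h^2 = 898.
For MᵀP: Σh·P = 624, Σh^2·P = 2860.
det = 46·898 − 196² = 2892.
a = (624·898 − 196·2860)/2892 = -52/723; b = (46·2860 − 196·624)/2892 = 2314/723.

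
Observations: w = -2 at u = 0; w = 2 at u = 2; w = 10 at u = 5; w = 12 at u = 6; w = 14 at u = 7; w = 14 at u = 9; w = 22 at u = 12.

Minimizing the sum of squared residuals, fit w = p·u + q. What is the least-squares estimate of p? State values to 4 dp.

The normal equations are: 339·p + 41·q = 614;  41·p + 7·q = 72.
(Σu·u = 339, Σu = 41, Σ1 = 7, Σu·w = 614, Σw = 72.)
Eliminating q: 7·(row 1) − 41·(row 2) gives 692·p = 7·614 − 41·72 = 1346, so p = 673/346.
Then q = (72 − 41·(673/346))/7 = -383/346.

p = 1.9451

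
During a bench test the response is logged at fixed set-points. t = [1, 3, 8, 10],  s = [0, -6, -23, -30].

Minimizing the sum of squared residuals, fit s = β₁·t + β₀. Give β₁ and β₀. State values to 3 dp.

From the data, Σt·t = 174, Σt = 22, Σ1 = 4.
For Xᵀs: Σt·s = -502, Σs = -59.
Normal equations: [[174, 22]; [22, 4]]·[β₁, β₀]ᵀ = [-502, -59]ᵀ.
Δ = 174·4 − 22² = 212.
β₁ = ((-502)·4 − 22·(-59))/212 = -355/106; β₀ = (174·(-59) − 22·(-502))/212 = 389/106.

β₁ = -3.349, β₀ = 3.670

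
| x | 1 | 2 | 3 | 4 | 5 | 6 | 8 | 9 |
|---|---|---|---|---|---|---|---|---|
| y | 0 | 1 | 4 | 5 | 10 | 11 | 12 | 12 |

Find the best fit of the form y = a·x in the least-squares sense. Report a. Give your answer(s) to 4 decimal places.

Setting ∂/∂a … = 0 gives: 236·a = 354.
Hence a = 354 / 236 ≈ 1.5.

a = 1.5000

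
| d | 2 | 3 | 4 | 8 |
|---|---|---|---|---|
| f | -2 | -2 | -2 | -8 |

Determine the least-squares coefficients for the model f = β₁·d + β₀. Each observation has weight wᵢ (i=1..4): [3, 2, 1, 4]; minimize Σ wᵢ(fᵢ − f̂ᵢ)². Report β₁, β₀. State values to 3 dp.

β₁ = -1.073, β₀ = 0.749

From the data, Σwᵢ·d·d = 302, Σwᵢ·d = 48, Σwᵢ·1 = 10.
Moment sums: Σwᵢ·d·f = -288, Σwᵢ·f = -44.
So XᵀWX·[β₁, β₀]ᵀ = XᵀWf: [[302, 48]; [48, 10]]·[β₁, β₀]ᵀ = [-288, -44]ᵀ.
Δ = 302·10 − 48² = 716.
β₁ = ((-288)·10 − 48·(-44))/716 = -192/179; β₀ = (302·(-44) − 48·(-288))/716 = 134/179.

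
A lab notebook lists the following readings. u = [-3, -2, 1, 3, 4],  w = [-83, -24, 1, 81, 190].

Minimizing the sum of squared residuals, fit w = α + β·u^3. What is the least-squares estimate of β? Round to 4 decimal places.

β = 2.9985

With design matrix X, XᵀX = [[5, 57]; [57, 5619]] and Xᵀw = [165, 16781]ᵀ.
Eliminating β: 5619·(row 1) − 57·(row 2) gives 24846·α = 5619·165 − 57·16781 = -29382, so α = -4897/4141.
Then β = (16781 − 57·(-4897/4141))/5619 = 37250/12423.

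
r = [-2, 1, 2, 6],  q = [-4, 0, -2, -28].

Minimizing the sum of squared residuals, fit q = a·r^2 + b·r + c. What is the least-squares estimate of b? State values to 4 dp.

The normal system XᵀX·[a, b, c]ᵀ = Xᵀq is [[1329, 217, 45]; [217, 45, 7]; [45, 7, 4]]·[a, b, c]ᵀ = [-1032, -164, -34]ᵀ.
Row-reducing yields a = -853/979, b = 477/979, c = 40/89.

b = 0.4872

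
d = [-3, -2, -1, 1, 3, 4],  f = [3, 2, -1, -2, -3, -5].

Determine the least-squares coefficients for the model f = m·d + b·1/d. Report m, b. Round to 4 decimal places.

m = -1.1851, b = 0.7341

Sums needed: Σd·d = 40, Σd·1/d = 6, Σ1/d·1/d = 365/144.
Right-hand side: Σd·f = -43, Σ1/d·f = -21/4.
So AᵀA·[m, b]ᵀ = Aᵀf: [[40, 6]; [6, 365/144]]·[m, b]ᵀ = [-43, -21/4]ᵀ.
Determinant 40·(365/144) − 6² = 1177/18.
m = ((-43)·(365/144) − 6·(-21/4))/(1177/18) = -11159/9416; b = (40·(-21/4) − 6·(-43))/(1177/18) = 864/1177.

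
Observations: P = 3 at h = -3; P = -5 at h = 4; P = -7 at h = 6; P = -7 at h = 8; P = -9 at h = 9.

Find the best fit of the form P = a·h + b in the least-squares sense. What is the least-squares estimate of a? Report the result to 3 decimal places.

From the data, Σh·h = 206, Σh = 24, Σ1 = 5.
Moment sums: Σh·P = -208, ΣP = -25.
XᵀX·[a, b]ᵀ = XᵀP becomes [[206, 24]; [24, 5]]·[a, b]ᵀ = [-208, -25]ᵀ.
det = 206·5 − 24² = 454.
a = ((-208)·5 − 24·(-25))/454 = -220/227; b = (206·(-25) − 24·(-208))/454 = -79/227.

a = -0.969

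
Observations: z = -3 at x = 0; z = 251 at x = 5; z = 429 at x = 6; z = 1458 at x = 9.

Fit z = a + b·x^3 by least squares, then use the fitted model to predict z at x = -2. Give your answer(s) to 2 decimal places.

Entries of MᵀM: Σ1 = 4, Σx^3 = 1070, Σx^3·x^3 = 593722.
And Σz = 2135, Σx^3·z = 1186921.
So MᵀM·[a, b]ᵀ = Mᵀz: [[4, 1070]; [1070, 593722]]·[a, b]ᵀ = [2135, 1186921]ᵀ.
Eliminating b: 593722·(row 1) − 1070·(row 2) gives 1229988·a = 593722·2135 − 1070·1186921 = -2409000, so a = -200750/102499.
Then b = (1186921 − 1070·(-200750/102499))/593722 = 410539/204998.
At x = -2: ẑ = (-200750/102499)·(1) + (410539/204998)·(-8) = -1842906/102499.

ẑ = -17.98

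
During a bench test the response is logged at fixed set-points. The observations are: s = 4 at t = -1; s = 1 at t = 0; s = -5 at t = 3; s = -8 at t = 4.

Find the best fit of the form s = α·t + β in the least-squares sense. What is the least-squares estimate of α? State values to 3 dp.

α = -2.294

From the data, Σt·t = 26, Σt = 6, Σ1 = 4.
For Xᵀs: Σt·s = -51, Σs = -8.
Determinant 26·4 − 6² = 68.
α = ((-51)·4 − 6·(-8))/68 = -39/17; β = (26·(-8) − 6·(-51))/68 = 49/34.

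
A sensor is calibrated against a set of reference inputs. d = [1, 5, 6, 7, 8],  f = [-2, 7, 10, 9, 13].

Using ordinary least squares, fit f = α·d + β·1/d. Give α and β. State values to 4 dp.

α = 1.5883, β = -3.5914

From the data, Σd·d = 175, Σd·1/d = 5, Σ1/d·1/d = 778849/705600.
Moment sums: Σd·f = 260, Σ1/d·f = 3341/840.
Determinant 175·(778849/705600) − 5² = 678049/4032.
α = (260·(778849/705600) − 5·(3341/840))/(678049/4032) = 37693708/23731715; β = (175·(3341/840) − 5·260)/(678049/4032) = -2435160/678049.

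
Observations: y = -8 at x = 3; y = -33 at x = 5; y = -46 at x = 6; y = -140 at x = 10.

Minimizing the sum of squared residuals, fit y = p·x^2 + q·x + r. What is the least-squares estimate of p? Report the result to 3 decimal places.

The normal equations are: 12002·p + 1368·q + 170·r = -16553;  1368·p + 170·q + 24·r = -1865;  170·p + 24·q + 4·r = -227.
(Σx^2·x^2 = 12002, Σx^2·x = 1368, Σx^2 = 170, Σx·x = 170, Σx = 24, Σ1 = 4, Σx^2·y = -16553, Σx·y = -1865, Σy = -227.)
Row-reducing yields p = -4499/3098, q = 283/3098, r = 6849/1549.

p = -1.452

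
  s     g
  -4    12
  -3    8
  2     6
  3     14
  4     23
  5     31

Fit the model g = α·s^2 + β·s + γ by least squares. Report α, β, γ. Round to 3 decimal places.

α = 0.997, β = 1.110, γ = 1.244

MᵀM·[α, β, γ]ᵀ = Mᵀg reads: 1315·α + 133·β + 79·γ = 1557;  133·α + 79·β + 7·γ = 229;  79·α + 7·β + 6·γ = 94.
(Σs^2·s^2 = 1315, Σs^2·s = 133, Σs^2 = 79, Σs·s = 79, Σs = 7, Σ1 = 6, Σs^2·g = 1557, Σs·g = 229, Σg = 94.)
Solving the 3×3 system (Gaussian elimination) gives α = 1331/1335, β = 7409/6675, γ = 2769/2225.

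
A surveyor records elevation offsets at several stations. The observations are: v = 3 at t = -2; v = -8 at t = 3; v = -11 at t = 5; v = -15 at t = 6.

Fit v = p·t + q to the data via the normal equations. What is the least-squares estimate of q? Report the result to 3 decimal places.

The normal system MᵀM·[p, q]ᵀ = Mᵀv is [[74, 12]; [12, 4]]·[p, q]ᵀ = [-175, -31]ᵀ.
Eliminating q: 4·(row 1) − 12·(row 2) gives 152·p = 4·(-175) − 12·(-31) = -328, so p = -41/19.
Then q = ((-31) − 12·(-41/19))/4 = -97/76.

q = -1.276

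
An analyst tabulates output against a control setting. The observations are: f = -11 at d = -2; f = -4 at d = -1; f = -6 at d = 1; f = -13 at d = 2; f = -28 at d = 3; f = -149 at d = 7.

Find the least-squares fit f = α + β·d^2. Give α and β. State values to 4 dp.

The normal system AᵀA·[α, β]ᵀ = Aᵀf is [[6, 68]; [68, 2516]]·[α, β]ᵀ = [-211, -7659]ᵀ.
Δ = 6·2516 − 68² = 10472.
α = ((-211)·2516 − 68·(-7659))/10472 = -74/77; β = (6·(-7659) − 68·(-211))/10472 = -15803/5236.

α = -0.9610, β = -3.0181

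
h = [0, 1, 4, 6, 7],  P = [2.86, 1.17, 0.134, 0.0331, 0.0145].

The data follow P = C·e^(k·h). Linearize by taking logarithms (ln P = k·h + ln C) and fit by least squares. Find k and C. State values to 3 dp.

Taking logs, ln P = k·h + ln C, so regress ln P on h.
AᵀA = [[102.0000, 18.0000]; [18.0000, 5]], rhs = [-57.9672, -8.4439]ᵀ  (here Σh = 18.0000, Σ(h)² = 102.0000, Σln P = -8.4439, Σh·ln P = -57.9672).
Slope k = (n·Σh·ln P − Σh·Σln P)/(n·Σ(h)² − (Σh)²) = (5·-57.9672 − 18.0000·-8.4439)/186.0000 = -0.74111; ln C = (Σln P − k·Σh)/n = 0.97920, so C = exp(0.97920) = 2.66232.

k = -0.741, C = 2.662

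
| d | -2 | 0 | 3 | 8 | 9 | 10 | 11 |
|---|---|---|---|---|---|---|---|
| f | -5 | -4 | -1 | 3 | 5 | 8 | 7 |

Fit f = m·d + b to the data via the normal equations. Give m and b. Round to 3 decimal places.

m = 0.993, b = -3.675

Normal-equation sums: Σd·d = 379, Σd = 39, Σ1 = 7.
For Mᵀf: Σd·f = 233, Σf = 13.
Normal equations: [[379, 39]; [39, 7]]·[m, b]ᵀ = [233, 13]ᵀ.
Δ = 379·7 − 39² = 1132.
m = (233·7 − 39·13)/1132 = 281/283; b = (379·13 − 39·233)/1132 = -1040/283.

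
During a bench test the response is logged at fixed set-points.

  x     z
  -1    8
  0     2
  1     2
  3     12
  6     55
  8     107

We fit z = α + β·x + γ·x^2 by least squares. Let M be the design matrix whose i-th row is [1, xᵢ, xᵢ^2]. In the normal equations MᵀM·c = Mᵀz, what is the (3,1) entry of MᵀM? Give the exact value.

Row 3 ↔ basis x^2, column 1 ↔ basis 1, so (MᵀM)_{3,1} = Σᵢ x^2 = (1)·(1) + (0)·(1) + (1)·(1) + (9)·(1) + (36)·(1) + (64)·(1) = 111.

111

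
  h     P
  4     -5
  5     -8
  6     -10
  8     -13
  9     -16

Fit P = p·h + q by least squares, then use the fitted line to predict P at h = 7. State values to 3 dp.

Setting ∂/∂p … = 0 gives: 222·p + 32·q = -368;  32·p + 5·q = -52.
Determinant 222·5 − 32² = 86.
p = ((-368)·5 − 32·(-52))/86 = -88/43; q = (222·(-52) − 32·(-368))/86 = 116/43.
At h = 7: P̂ = (-88/43)·(7) + (116/43)·(1) = -500/43.

P̂ = -11.628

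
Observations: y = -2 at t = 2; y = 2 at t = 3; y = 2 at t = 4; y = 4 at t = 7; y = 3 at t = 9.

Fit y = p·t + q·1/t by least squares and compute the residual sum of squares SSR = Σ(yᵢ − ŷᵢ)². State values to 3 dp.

Entries of XᵀX: Σt·t = 159, Σt·1/t = 5, Σ1/t·1/t = 28981/63504.
For Xᵀy: Σt·y = 65, Σ1/t·y = 15/14.
So XᵀX·[p, q]ᵀ = Xᵀy: [[159, 5]; [5, 28981/63504]]·[p, q]ᵀ = [65, 15/14]ᵀ.
det = 159·(28981/63504) − 5² = 1006793/21168.
p = (65·(28981/63504) − 5·(15/14))/(1006793/21168) = 1543565/3020379; q = (159·(15/14) − 5·65)/(1006793/21168) = -3273480/1006793.
Residuals: -4217668/3020379, 1561181/1006793, 2321608/3020379, 2679481/3020379, -1246596/1006793; SSR = 21944198/3020379.

SSR = 7.265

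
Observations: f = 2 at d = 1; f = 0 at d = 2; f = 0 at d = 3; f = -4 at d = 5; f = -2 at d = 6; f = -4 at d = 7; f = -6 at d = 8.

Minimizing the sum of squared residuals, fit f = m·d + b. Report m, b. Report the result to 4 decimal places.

m = -1.0068, b = 2.6027

Compute the Gram sums: Σd·d = 188, Σd = 32, Σ1 = 7.
Moment sums: Σd·f = -106, Σf = -14.
AᵀA·[m, b]ᵀ = Aᵀf becomes [[188, 32]; [32, 7]]·[m, b]ᵀ = [-106, -14]ᵀ.
det = 188·7 − 32² = 292.
m = ((-106)·7 − 32·(-14))/292 = -147/146; b = (188·(-14) − 32·(-106))/292 = 190/73.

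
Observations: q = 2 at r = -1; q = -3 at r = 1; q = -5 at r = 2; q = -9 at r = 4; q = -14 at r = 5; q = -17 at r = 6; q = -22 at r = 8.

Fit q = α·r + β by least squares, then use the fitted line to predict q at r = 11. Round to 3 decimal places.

q̂ = -29.812

Compute the Gram sums: Σr·r = 147, Σr = 25, Σ1 = 7.
And Σr·q = -399, Σq = -68.
Normal equations: [[147, 25]; [25, 7]]·[α, β]ᵀ = [-399, -68]ᵀ.
Eliminating β: 7·(row 1) − 25·(row 2) gives 404·α = 7·(-399) − 25·(-68) = -1093, so α = -1093/404.
Then β = ((-68) − 25·(-1093/404))/7 = -21/404.
At r = 11: q̂ = (-1093/404)·(11) + (-21/404)·(1) = -3011/101.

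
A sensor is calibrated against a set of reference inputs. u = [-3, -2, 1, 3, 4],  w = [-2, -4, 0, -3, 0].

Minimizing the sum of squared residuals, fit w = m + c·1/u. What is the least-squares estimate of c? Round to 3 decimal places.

c = 2.121

From the data, Σ1 = 5, Σ1/u = 3/4, Σ1/u·1/u = 221/144.
And Σw = -9, Σ1/u·w = 5/3.
XᵀX·[m, c]ᵀ = Xᵀw becomes [[5, 3/4]; [3/4, 221/144]]·[m, c]ᵀ = [-9, 5/3]ᵀ.
Δ = 5·(221/144) − (3/4)² = 64/9.
m = ((-9)·(221/144) − (3/4)·(5/3))/(64/9) = -2169/1024; c = (5·(5/3) − (3/4)·(-9))/(64/9) = 543/256.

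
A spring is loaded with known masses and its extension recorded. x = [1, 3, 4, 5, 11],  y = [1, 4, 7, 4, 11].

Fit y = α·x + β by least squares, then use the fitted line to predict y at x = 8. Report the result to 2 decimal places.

Sums needed: Σx·x = 172, Σx = 24, Σ1 = 5.
Moment sums: Σx·y = 182, Σy = 27.
Normal equations: [[172, 24]; [24, 5]]·[α, β]ᵀ = [182, 27]ᵀ.
Eliminating β: 5·(row 1) − 24·(row 2) gives 284·α = 5·182 − 24·27 = 262, so α = 131/142.
Then β = (27 − 24·(131/142))/5 = 69/71.
At x = 8: ŷ = (131/142)·(8) + (69/71)·(1) = 593/71.

ŷ = 8.35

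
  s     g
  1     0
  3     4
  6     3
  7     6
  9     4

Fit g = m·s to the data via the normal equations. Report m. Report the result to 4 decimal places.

m = 0.6136

Sums needed: Σs·s = 176.
For Mᵀg: Σs·g = 108.
Normal equations: [[176]]·[m]ᵀ = [108]ᵀ.
m = 108/176 = 0.613636.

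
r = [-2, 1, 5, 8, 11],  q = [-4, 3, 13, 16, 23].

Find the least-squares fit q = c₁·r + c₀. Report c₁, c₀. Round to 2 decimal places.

The normal system XᵀX·[c₁, c₀]ᵀ = Xᵀq is [[215, 23]; [23, 5]]·[c₁, c₀]ᵀ = [457, 51]ᵀ.
det = 215·5 − 23² = 546.
c₁ = (457·5 − 23·51)/546 = 556/273; c₀ = (215·51 − 23·457)/546 = 227/273.

c₁ = 2.04, c₀ = 0.83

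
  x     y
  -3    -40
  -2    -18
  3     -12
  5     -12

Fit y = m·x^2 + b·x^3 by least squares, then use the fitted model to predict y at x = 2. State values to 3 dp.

ŷ = -7.915

From the data, Σx^2·x^2 = 803, Σx^2·x^3 = 3093, Σx^3·x^3 = 17147.
Right-hand side: Σx^2·y = -840, Σx^3·y = -600.
AᵀA·[m, b]ᵀ = Aᵀy becomes [[803, 3093]; [3093, 17147]]·[m, b]ᵀ = [-840, -600]ᵀ.
Determinant 803·17147 − 3093² = 4202392.
m = ((-840)·17147 − 3093·(-600))/4202392 = -1568460/525299; b = (803·(-600) − 3093·(-840))/4202392 = 264540/525299.
At x = 2: ŷ = (-1568460/525299)·(4) + (264540/525299)·(8) = -4157520/525299.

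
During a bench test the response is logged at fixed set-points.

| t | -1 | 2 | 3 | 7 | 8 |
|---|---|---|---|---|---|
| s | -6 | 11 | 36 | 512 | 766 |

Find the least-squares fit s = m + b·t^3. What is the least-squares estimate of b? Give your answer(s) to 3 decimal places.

From the data, Σ1 = 5, Σt^3 = 889, Σt^3·t^3 = 380587.
Right-hand side: Σs = 1319, Σt^3·s = 568874.
MᵀM·[m, b]ᵀ = Mᵀs becomes [[5, 889]; [889, 380587]]·[m, b]ᵀ = [1319, 568874]ᵀ.
Determinant 5·380587 − 889² = 1112614.
m = (1319·380587 − 889·568874)/1112614 = -3734733/1112614; b = (5·568874 − 889·1319)/1112614 = 1671779/1112614.

b = 1.503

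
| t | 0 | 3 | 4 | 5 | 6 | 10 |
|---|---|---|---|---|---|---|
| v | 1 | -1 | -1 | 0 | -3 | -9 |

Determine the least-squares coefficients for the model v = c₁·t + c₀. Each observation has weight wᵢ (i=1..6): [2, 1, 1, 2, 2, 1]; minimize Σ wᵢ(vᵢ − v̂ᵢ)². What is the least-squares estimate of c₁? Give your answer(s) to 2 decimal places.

With design matrix M, MᵀWM = [[247, 39]; [39, 9]] and MᵀWv = [-133, -15]ᵀ.
Δ = 247·9 − 39² = 702.
c₁ = ((-133)·9 − 39·(-15))/702 = -34/39; c₀ = (247·(-15) − 39·(-133))/702 = 19/9.

c₁ = -0.87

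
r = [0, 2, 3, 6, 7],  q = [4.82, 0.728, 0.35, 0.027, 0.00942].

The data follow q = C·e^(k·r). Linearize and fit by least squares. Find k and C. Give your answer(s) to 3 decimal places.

k = -0.875, C = 4.646

Let Y = ln q. Fitting Y = k·r + ln C by least squares:
Over the data: Σr = 18.0000, Σ(r)² = 98.0000, Σln q = -8.0713, Σr·ln q = -58.1103.
Normal system: [[98.0000, 18.0000]; [18.0000, 5]]·[k, ln C]ᵀ = [-58.1103, -8.0713]ᵀ.
Solving (det = 166.0000): k = -0.87511, ln C = 1.53611, so C = exp(1.53611) = 4.64649.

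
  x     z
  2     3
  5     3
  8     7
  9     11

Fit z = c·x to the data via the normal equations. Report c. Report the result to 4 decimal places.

Forming MᵀM = [[174]] and Mᵀz = [176]ᵀ gives MᵀM·[c]ᵀ = Mᵀz.
c = 176/174 = 1.01149.

c = 1.0115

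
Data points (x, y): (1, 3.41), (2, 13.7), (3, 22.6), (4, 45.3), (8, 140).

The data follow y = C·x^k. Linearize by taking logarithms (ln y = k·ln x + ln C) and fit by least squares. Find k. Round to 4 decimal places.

k = 1.7777

Linearized form: ln y = k·ln x + ln C. From the 5 transformed points,
AᵀA = [[7.9333, 5.2575]; [5.2575, 5]], rhs = [20.8019, 15.7170]ᵀ  (here Σln x = 5.2575, Σ(ln x)² = 7.9333, Σln y = 15.7170, Σln x·ln y = 20.8019).
Δ = 7.9333·5 − (5.2575)² = 12.0252; k = (20.8019·5 − 5.2575·15.7170)/12.0252 = 1.77771, ln C = (7.9333·15.7170 − 5.2575·20.8019)/12.0252 = 1.27414.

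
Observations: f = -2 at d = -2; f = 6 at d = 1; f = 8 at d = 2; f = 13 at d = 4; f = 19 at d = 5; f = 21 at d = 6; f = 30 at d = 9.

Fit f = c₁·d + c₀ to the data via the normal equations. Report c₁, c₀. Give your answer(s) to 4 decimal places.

The normal equations are: 167·c₁ + 25·c₀ = 569;  25·c₁ + 7·c₀ = 95.
Eliminating c₀: 7·(row 1) − 25·(row 2) gives 544·c₁ = 7·569 − 25·95 = 1608, so c₁ = 201/68.
Then c₀ = (95 − 25·(201/68))/7 = 205/68.

c₁ = 2.9559, c₀ = 3.0147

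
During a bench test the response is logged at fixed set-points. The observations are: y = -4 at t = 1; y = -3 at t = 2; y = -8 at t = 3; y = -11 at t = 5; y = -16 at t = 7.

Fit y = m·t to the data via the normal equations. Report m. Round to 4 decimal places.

Forming XᵀX = [[88]] and Xᵀy = [-201]ᵀ gives XᵀX·[m]ᵀ = Xᵀy.
Hence m = -201 / 88 ≈ -2.28409.

m = -2.2841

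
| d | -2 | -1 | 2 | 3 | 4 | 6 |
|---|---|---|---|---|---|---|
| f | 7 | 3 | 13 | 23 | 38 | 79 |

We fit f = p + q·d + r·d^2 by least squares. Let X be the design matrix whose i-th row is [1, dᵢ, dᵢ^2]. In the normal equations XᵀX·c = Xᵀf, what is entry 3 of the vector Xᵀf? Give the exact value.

3742

Entry 3 ↔ basis d^2, so (Xᵀf)_{3} = Σᵢ (d^2)·fᵢ = (4)·(7) + (1)·(3) + (4)·(13) + (9)·(23) + (16)·(38) + (36)·(79) = 3742.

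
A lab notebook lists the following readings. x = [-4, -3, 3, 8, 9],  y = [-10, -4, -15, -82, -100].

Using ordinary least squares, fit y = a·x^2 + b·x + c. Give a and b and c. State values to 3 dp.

a = -1.036, b = -1.810, c = -0.387

From the data, Σx^2·x^2 = 11075, Σx^2·x = 1177, Σx^2 = 179, Σx·x = 179, Σx = 13, Σ1 = 5.
Moment sums: Σx^2·y = -13679, Σx·y = -1549, Σy = -211.
Inverting the 3×3 Gram matrix, [a, b, c]ᵀ = [-6163/5946, -10763/5946, -1151/2973]ᵀ.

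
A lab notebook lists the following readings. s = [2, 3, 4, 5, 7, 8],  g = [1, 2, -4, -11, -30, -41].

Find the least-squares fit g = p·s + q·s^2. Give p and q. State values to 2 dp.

p = 3.18, q = -1.05

Sums needed: Σs·s = 167, Σs·s^2 = 1079, Σs^2·s^2 = 7475.
Moment sums: Σs·g = -601, Σs^2·g = -4411.
MᵀM·[p, q]ᵀ = Mᵀg becomes [[167, 1079]; [1079, 7475]]·[p, q]ᵀ = [-601, -4411]ᵀ.
Determinant 167·7475 − 1079² = 84084.
p = ((-601)·7475 − 1079·(-4411))/84084 = 489/154; q = (167·(-4411) − 1079·(-601))/84084 = -2099/2002.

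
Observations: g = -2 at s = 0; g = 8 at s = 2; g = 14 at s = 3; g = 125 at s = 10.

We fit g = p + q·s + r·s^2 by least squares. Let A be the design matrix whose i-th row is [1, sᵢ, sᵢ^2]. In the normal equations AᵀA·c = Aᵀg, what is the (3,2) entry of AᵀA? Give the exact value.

Row 3 ↔ basis s^2, column 2 ↔ basis s, so (AᵀA)_{3,2} = Σᵢ (s^2)·(s) = (0)·(0) + (4)·(2) + (9)·(3) + (100)·(10) = 1035.

1035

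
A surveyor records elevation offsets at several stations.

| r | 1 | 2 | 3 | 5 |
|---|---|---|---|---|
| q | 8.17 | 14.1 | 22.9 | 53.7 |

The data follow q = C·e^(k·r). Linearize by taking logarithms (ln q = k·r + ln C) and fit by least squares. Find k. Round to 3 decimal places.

k = 0.467

Let Y = ln q. Fitting Y = k·r + ln C by least squares:
AᵀA = [[39.0000, 11.0000]; [11.0000, 4]], rhs = [36.7033, 11.8612]ᵀ  (here Σr = 11.0000, Σ(r)² = 39.0000, Σln q = 11.8612, Σr·ln q = 36.7033).
Solving (det = 35.0000): k = 0.46686, ln C = 1.68144.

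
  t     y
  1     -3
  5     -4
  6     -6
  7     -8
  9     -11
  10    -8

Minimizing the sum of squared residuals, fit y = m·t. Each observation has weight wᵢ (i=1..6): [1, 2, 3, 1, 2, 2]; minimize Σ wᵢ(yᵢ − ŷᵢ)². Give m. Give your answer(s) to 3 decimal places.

XᵀWX·[m]ᵀ = XᵀWy reads: 570·m = -565.
(Σwᵢ·t·t = 570, Σwᵢ·t·y = -565.)
Hence m = -565 / 570 ≈ -0.991228.

m = -0.991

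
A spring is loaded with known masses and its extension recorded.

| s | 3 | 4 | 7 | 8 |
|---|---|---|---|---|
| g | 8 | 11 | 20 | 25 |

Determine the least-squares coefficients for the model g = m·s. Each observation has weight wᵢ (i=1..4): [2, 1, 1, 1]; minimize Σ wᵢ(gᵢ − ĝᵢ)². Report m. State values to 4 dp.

With design matrix M, MᵀWM = [[147]] and MᵀWg = [432]ᵀ.
Hence m = 432 / 147 ≈ 2.93878.

m = 2.9388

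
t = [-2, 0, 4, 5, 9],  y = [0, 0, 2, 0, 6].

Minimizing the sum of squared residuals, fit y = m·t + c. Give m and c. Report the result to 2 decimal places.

Normal-equation sums: Σt·t = 126, Σt = 16, Σ1 = 5.
Moment sums: Σt·y = 62, Σy = 8.
Δ = 126·5 − 16² = 374.
m = (62·5 − 16·8)/374 = 91/187; c = (126·8 − 16·62)/374 = 8/187.

m = 0.49, c = 0.04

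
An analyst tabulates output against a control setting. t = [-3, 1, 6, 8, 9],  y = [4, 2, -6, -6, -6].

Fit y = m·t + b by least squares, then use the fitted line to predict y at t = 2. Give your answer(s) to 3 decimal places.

The normal system XᵀX·[m, b]ᵀ = Xᵀy is [[191, 21]; [21, 5]]·[m, b]ᵀ = [-148, -12]ᵀ.
Eliminating b: 5·(row 1) − 21·(row 2) gives 514·m = 5·(-148) − 21·(-12) = -488, so m = -244/257.
Then b = ((-12) − 21·(-244/257))/5 = 408/257.
At t = 2: ŷ = (-244/257)·(2) + (408/257)·(1) = -80/257.

ŷ = -0.311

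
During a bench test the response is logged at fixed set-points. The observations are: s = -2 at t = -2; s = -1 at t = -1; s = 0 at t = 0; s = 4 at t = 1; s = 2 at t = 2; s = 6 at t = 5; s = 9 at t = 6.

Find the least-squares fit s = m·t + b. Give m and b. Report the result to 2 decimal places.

m = 1.28, b = 0.56

Setting ∂/∂m … = 0 gives: 71·m + 11·b = 97;  11·m + 7·b = 18.
Determinant 71·7 − 11² = 376.
m = (97·7 − 11·18)/376 = 481/376; b = (71·18 − 11·97)/376 = 211/376.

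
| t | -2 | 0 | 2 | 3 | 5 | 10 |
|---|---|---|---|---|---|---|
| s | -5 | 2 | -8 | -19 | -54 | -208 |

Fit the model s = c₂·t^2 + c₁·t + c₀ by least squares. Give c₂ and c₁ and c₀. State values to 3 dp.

c₂ = -2.005, c₁ = -0.928, c₀ = 1.559

Compute the Gram sums: Σt^2·t^2 = 10738, Σt^2·t = 1152, Σt^2 = 142, Σt·t = 142, Σt = 18, Σ1 = 6.
For Xᵀs: Σt^2·s = -22373, Σt·s = -2413, Σs = -292.
So XᵀX·[c₂, c₁, c₀]ᵀ = Xᵀs: [[10738, 1152, 142]; [1152, 142, 18]; [142, 18, 6]]·[c₂, c₁, c₀]ᵀ = [-22373, -2413, -292]ᵀ.
Solving the 3×3 system (Gaussian elimination) gives c₂ = -3035/1514, c₁ = -15451/16654, c₀ = 12985/8327.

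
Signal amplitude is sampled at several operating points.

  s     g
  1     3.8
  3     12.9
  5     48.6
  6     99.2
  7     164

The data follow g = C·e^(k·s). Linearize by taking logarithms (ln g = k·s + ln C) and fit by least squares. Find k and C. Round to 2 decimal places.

k = 0.64, C = 1.98

Linearized form: ln g = k·s + ln C. From the 5 transformed points,
AᵀA = [[120.0000, 22.0000]; [22.0000, 5]], rhs = [91.7067, 17.4729]ᵀ  (here Σs = 22.0000, Σ(s)² = 120.0000, Σln g = 17.4729, Σs·ln g = 91.7067).
Δ = 120.0000·5 − (22.0000)² = 116.0000; k = (91.7067·5 − 22.0000·17.4729)/116.0000 = 0.63906, ln C = (120.0000·17.4729 − 22.0000·91.7067)/116.0000 = 0.68272, so C = exp(0.68272) = 1.97925.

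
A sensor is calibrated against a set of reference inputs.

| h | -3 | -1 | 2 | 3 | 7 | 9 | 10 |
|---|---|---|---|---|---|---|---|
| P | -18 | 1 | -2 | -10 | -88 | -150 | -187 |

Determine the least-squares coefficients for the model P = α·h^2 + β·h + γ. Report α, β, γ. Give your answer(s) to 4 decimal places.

α = -2.0324, β = 1.1838, γ = 4.0351

The normal equations are: 19141·α + 2079·β + 253·γ = -35421;  2079·α + 253·β + 27·γ = -3817;  253·α + 27·β + 7·γ = -454.
Solving the 3×3 system (Gaussian elimination) gives α = -482263/237282, β = 46817/39547, γ = 957451/237282.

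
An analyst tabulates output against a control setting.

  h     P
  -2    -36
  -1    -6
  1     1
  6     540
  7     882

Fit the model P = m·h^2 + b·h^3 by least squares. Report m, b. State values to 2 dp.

m = -2.98, b = 3.00

The normal equations are: 3715·m + 24551·b = 62509;  24551·m + 164371·b = 419461.
(Σh^2·h^2 = 3715, Σh^2·h^3 = 24551, Σh^3·h^3 = 164371, Σh^2·P = 62509, Σh^3·P = 419461.)
Δ = 3715·164371 − 24551² = 7886664.
m = (62509·164371 − 24551·419461)/7886664 = -5880043/1971666; b = (3715·419461 − 24551·62509)/7886664 = 5909789/1971666.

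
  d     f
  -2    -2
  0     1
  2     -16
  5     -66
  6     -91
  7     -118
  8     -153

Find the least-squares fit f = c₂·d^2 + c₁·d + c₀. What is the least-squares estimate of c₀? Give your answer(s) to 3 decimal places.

c₀ = -0.362

Entries of XᵀX: Σd^2·d^2 = 8450, Σd^2·d = 1196, Σd^2 = 182, Σd·d = 182, Σd = 26, Σ1 = 7.
And Σd^2·f = -20572, Σd·f = -2954, Σf = -445.
XᵀX·[c₂, c₁, c₀]ᵀ = Xᵀf becomes [[8450, 1196, 182]; [1196, 182, 26]; [182, 26, 7]]·[c₂, c₁, c₀]ᵀ = [-20572, -2954, -445]ᵀ.
Inverting the 3×3 Gram matrix, [c₂, c₁, c₀]ᵀ = [-12443/6357, -21082/6357, -59/163]ᵀ.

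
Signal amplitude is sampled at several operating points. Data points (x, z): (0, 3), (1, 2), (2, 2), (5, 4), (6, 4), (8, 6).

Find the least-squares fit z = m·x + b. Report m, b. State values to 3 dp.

m = 0.426, b = 1.939

Sums needed: Σx·x = 130, Σx = 22, Σ1 = 6.
Right-hand side: Σx·z = 98, Σz = 21.
So AᵀA·[m, b]ᵀ = Aᵀz: [[130, 22]; [22, 6]]·[m, b]ᵀ = [98, 21]ᵀ.
Eliminating b: 6·(row 1) − 22·(row 2) gives 296·m = 6·98 − 22·21 = 126, so m = 63/148.
Then b = (21 − 22·(63/148))/6 = 287/148.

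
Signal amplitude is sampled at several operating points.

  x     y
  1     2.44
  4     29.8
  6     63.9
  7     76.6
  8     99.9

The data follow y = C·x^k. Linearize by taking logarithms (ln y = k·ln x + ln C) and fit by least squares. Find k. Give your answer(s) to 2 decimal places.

Let Y = ln y. Fitting Y = k·ln x + ln C by least squares:
Σln x = 7.2034, Σ(ln x)² = 13.2429, Σln y = 17.3866, Σln x·ln y = 30.1713.
Equations: 13.2429·k + 7.2034·ln C = 30.1713;  7.2034·k + 5·ln C = 17.3866.
Solving (det = 14.3252): k = 1.78803, ln C = 0.90134.

k = 1.79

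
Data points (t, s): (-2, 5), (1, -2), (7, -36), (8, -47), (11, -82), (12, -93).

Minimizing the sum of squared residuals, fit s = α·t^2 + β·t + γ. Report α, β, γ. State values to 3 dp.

α = -0.473, β = -2.286, γ = 1.819

Forming XᵀX = [[41891, 3907, 383]; [3907, 383, 37]; [383, 37, 6]] and Xᵀs = [-28068, -2658, -255]ᵀ gives XᵀX·[α, β, γ]ᵀ = Xᵀs.
Row-reducing yields α = -37071/78298, β = -178977/78298, γ = 71196/39149.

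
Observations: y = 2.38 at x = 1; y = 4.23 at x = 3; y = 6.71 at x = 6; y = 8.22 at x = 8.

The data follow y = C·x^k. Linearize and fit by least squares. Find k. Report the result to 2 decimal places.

Taking logs, ln y = k·ln x + ln C, so regress ln y on ln x.
AᵀA = [[8.7414, 4.9698]; [4.9698, 4]], rhs = [9.3757, 6.3195]ᵀ  (here Σln x = 4.9698, Σ(ln x)² = 8.7414, Σln y = 6.3195, Σln x·ln y = 9.3757).
Slope k = (n·Σln x·ln y − Σln x·Σln y)/(n·Σ(ln x)² − (Σln x)²) = (4·9.3757 − 4.9698·6.3195)/10.2667 = 0.59379; ln C = (Σln y − k·Σln x)/n = 0.84212.

k = 0.59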